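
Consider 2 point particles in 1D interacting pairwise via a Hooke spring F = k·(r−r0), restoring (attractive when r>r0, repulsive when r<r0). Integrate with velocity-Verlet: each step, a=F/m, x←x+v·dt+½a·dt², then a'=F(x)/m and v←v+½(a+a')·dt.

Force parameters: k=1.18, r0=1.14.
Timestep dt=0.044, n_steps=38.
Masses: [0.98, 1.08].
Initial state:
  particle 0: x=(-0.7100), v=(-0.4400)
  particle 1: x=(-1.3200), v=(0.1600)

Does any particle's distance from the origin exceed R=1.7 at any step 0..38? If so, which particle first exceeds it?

step 0: x0=(-0.7100) x1=(-1.3200)
step 1: x0=(-0.7287) x1=(-1.3135)
step 2: x0=(-0.7462) x1=(-1.3082)
step 3: x0=(-0.7623) x1=(-1.3041)
step 4: x0=(-0.7770) x1=(-1.3013)
step 5: x0=(-0.7903) x1=(-1.2998)
step 6: x0=(-0.8021) x1=(-1.2996)
step 7: x0=(-0.8124) x1=(-1.3008)
step 8: x0=(-0.8212) x1=(-1.3034)
step 9: x0=(-0.8284) x1=(-1.3073)
step 10: x0=(-0.8341) x1=(-1.3126)
step 11: x0=(-0.8383) x1=(-1.3194)
step 12: x0=(-0.8409) x1=(-1.3275)
step 13: x0=(-0.8420) x1=(-1.3371)
step 14: x0=(-0.8416) x1=(-1.3479)
step 15: x0=(-0.8398) x1=(-1.3602)
step 16: x0=(-0.8364) x1=(-1.3737)
step 17: x0=(-0.8317) x1=(-1.3885)
step 18: x0=(-0.8256) x1=(-1.4046)
step 19: x0=(-0.8183) x1=(-1.4218)
step 20: x0=(-0.8096) x1=(-1.4402)
step 21: x0=(-0.7998) x1=(-1.4596)
step 22: x0=(-0.7888) x1=(-1.4801)
step 23: x0=(-0.7769) x1=(-1.5015)
step 24: x0=(-0.7639) x1=(-1.5238)
step 25: x0=(-0.7500) x1=(-1.5468)
step 26: x0=(-0.7354) x1=(-1.5707)
step 27: x0=(-0.7200) x1=(-1.5951)
step 28: x0=(-0.7041) x1=(-1.6201)
step 29: x0=(-0.6876) x1=(-1.6456)
step 30: x0=(-0.6707) x1=(-1.6715)
step 31: x0=(-0.6534) x1=(-1.6977)
step 32: x0=(-0.6359) x1=(-1.7241)
step 33: x0=(-0.6184) x1=(-1.7506)
step 34: x0=(-0.6007) x1=(-1.7771)
step 35: x0=(-0.5832) x1=(-1.8035)
step 36: x0=(-0.5659) x1=(-1.8298)
step 37: x0=(-0.5488) x1=(-1.8558)
step 38: x0=(-0.5322) x1=(-1.8814)

yes, particle 1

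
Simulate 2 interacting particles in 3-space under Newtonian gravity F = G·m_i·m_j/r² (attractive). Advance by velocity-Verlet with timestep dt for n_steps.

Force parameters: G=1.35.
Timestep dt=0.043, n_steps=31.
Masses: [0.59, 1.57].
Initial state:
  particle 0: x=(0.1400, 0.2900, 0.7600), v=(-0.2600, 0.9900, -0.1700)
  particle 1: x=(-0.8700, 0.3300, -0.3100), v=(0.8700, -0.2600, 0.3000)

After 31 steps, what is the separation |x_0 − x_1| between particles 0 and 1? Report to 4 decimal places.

1.1236

step 0: x0=(0.1400, 0.2900, 0.7600) x1=(-0.8700, 0.3300, -0.3100)
step 1: x0=(0.1282, 0.3326, 0.7520) x1=(-0.8324, 0.3188, -0.2969)
step 2: x0=(0.1151, 0.3752, 0.7426) x1=(-0.7942, 0.3076, -0.2832)
step 3: x0=(0.1006, 0.4176, 0.7317) x1=(-0.7556, 0.2965, -0.2689)
step 4: x0=(0.0847, 0.4599, 0.7190) x1=(-0.7164, 0.2854, -0.2540)
step 5: x0=(0.0672, 0.5018, 0.7045) x1=(-0.6766, 0.2745, -0.2384)
step 6: x0=(0.0481, 0.5433, 0.6880) x1=(-0.6362, 0.2637, -0.2220)
step 7: x0=(0.0274, 0.5841, 0.6693) x1=(-0.5952, 0.2532, -0.2048)
step 8: x0=(0.0050, 0.6239, 0.6481) x1=(-0.5536, 0.2431, -0.1867)
step 9: x0=(-0.0192, 0.6626, 0.6243) x1=(-0.5113, 0.2333, -0.1676)
step 10: x0=(-0.0452, 0.6997, 0.5977) x1=(-0.4683, 0.2242, -0.1475)
step 11: x0=(-0.0730, 0.7348, 0.5679) x1=(-0.4247, 0.2158, -0.1261)
step 12: x0=(-0.1024, 0.7674, 0.5348) x1=(-0.3804, 0.2084, -0.1035)
step 13: x0=(-0.1334, 0.7970, 0.4982) x1=(-0.3355, 0.2021, -0.0796)
step 14: x0=(-0.1656, 0.8228, 0.4580) x1=(-0.2902, 0.1972, -0.0544)
step 15: x0=(-0.1988, 0.8441, 0.4141) x1=(-0.2446, 0.1940, -0.0277)
step 16: x0=(-0.2323, 0.8602, 0.3666) x1=(-0.1988, 0.1928, 0.0003)
step 17: x0=(-0.2655, 0.8704, 0.3159) x1=(-0.1531, 0.1938, 0.0295)
step 18: x0=(-0.2976, 0.8741, 0.2625) x1=(-0.1078, 0.1972, 0.0597)
step 19: x0=(-0.3279, 0.8711, 0.2070) x1=(-0.0632, 0.2032, 0.0907)
step 20: x0=(-0.3554, 0.8613, 0.1504) x1=(-0.0197, 0.2117, 0.1222)
step 21: x0=(-0.3796, 0.8449, 0.0934) x1=(0.0226, 0.2226, 0.1537)
step 22: x0=(-0.3999, 0.8227, 0.0371) x1=(0.0635, 0.2358, 0.1850)
step 23: x0=(-0.4162, 0.7952, -0.0180) x1=(0.1028, 0.2509, 0.2159)
step 24: x0=(-0.4283, 0.7634, -0.0712) x1=(0.1406, 0.2677, 0.2460)
step 25: x0=(-0.4363, 0.7280, -0.1221) x1=(0.1768, 0.2858, 0.2753)
step 26: x0=(-0.4405, 0.6899, -0.1705) x1=(0.2116, 0.3050, 0.3036)
step 27: x0=(-0.4410, 0.6496, -0.2163) x1=(0.2450, 0.3249, 0.3310)
step 28: x0=(-0.4383, 0.6078, -0.2594) x1=(0.2772, 0.3455, 0.3574)
step 29: x0=(-0.4327, 0.5649, -0.3000) x1=(0.3082, 0.3664, 0.3828)
step 30: x0=(-0.4243, 0.5213, -0.3382) x1=(0.3383, 0.3876, 0.4073)
step 31: x0=(-0.4135, 0.4773, -0.3740) x1=(0.3675, 0.4090, 0.4309)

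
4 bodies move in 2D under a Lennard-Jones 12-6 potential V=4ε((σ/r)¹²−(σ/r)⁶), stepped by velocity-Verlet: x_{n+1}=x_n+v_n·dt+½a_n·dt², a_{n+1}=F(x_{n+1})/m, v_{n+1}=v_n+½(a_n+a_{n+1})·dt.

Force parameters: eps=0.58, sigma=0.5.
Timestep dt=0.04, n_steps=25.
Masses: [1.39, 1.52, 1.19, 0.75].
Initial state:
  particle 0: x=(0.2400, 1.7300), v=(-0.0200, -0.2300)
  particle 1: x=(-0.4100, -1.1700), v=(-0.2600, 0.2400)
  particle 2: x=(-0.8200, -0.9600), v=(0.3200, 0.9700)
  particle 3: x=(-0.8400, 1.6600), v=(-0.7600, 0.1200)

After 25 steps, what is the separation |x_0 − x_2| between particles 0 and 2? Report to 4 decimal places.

step 0: x0=(0.2400, 1.7300) x1=(-0.4100, -1.1700) x2=(-0.8200, -0.9600) x3=(-0.8400, 1.6600)
step 1: x0=(0.2391, 1.7208) x1=(-0.3678, -1.1873) x2=(-0.8743, -0.8868) x3=(-0.8703, 1.6648)
step 2: x0=(0.2381, 1.7116) x1=(-0.3277, -1.2034) x2=(-0.9261, -0.8152) x3=(-0.9003, 1.6696)
step 3: x0=(0.2371, 1.7024) x1=(-0.2891, -1.2186) x2=(-0.9759, -0.7448) x3=(-0.9302, 1.6745)
step 4: x0=(0.2359, 1.6932) x1=(-0.2511, -1.2333) x2=(-1.0249, -0.6749) x3=(-0.9599, 1.6793)
step 5: x0=(0.2346, 1.6839) x1=(-0.2134, -1.2478) x2=(-1.0735, -0.6053) x3=(-0.9895, 1.6841)
step 6: x0=(0.2333, 1.6747) x1=(-0.1758, -1.2622) x2=(-1.1221, -0.5358) x3=(-1.0190, 1.6889)
step 7: x0=(0.2320, 1.6655) x1=(-0.1382, -1.2766) x2=(-1.1705, -0.4664) x3=(-1.0483, 1.6937)
step 8: x0=(0.2306, 1.6563) x1=(-0.1007, -1.2910) x2=(-1.2190, -0.3970) x3=(-1.0776, 1.6986)
step 9: x0=(0.2291, 1.6471) x1=(-0.0631, -1.3053) x2=(-1.2674, -0.3275) x3=(-1.1068, 1.7034)
step 10: x0=(0.2277, 1.6378) x1=(-0.0256, -1.3197) x2=(-1.3158, -0.2581) x3=(-1.1360, 1.7082)
step 11: x0=(0.2262, 1.6286) x1=(0.0119, -1.3340) x2=(-1.3642, -0.1887) x3=(-1.1651, 1.7130)
step 12: x0=(0.2247, 1.6194) x1=(0.0494, -1.3484) x2=(-1.4126, -0.1193) x3=(-1.1942, 1.7178)
step 13: x0=(0.2231, 1.6102) x1=(0.0869, -1.3627) x2=(-1.4610, -0.0499) x3=(-1.2232, 1.7226)
step 14: x0=(0.2216, 1.6010) x1=(0.1244, -1.3771) x2=(-1.5094, 0.0195) x3=(-1.2522, 1.7273)
step 15: x0=(0.2200, 1.5918) x1=(0.1619, -1.3914) x2=(-1.5578, 0.0889) x3=(-1.2812, 1.7321)
step 16: x0=(0.2184, 1.5826) x1=(0.1995, -1.4058) x2=(-1.6062, 0.1584) x3=(-1.3101, 1.7368)
step 17: x0=(0.2168, 1.5734) x1=(0.2370, -1.4201) x2=(-1.6546, 0.2278) x3=(-1.3390, 1.7416)
step 18: x0=(0.2152, 1.5641) x1=(0.2745, -1.4344) x2=(-1.7029, 0.2973) x3=(-1.3679, 1.7463)
step 19: x0=(0.2135, 1.5549) x1=(0.3120, -1.4488) x2=(-1.7513, 0.3667) x3=(-1.3968, 1.7509)
step 20: x0=(0.2119, 1.5457) x1=(0.3495, -1.4631) x2=(-1.7997, 0.4362) x3=(-1.4257, 1.7556)
step 21: x0=(0.2102, 1.5365) x1=(0.3870, -1.4775) x2=(-1.8480, 0.5058) x3=(-1.4546, 1.7602)
step 22: x0=(0.2086, 1.5273) x1=(0.4245, -1.4918) x2=(-1.8964, 0.5753) x3=(-1.4835, 1.7647)
step 23: x0=(0.2069, 1.5181) x1=(0.4620, -1.5061) x2=(-1.9447, 0.6450) x3=(-1.5124, 1.7691)
step 24: x0=(0.2053, 1.5089) x1=(0.4995, -1.5205) x2=(-1.9930, 0.7147) x3=(-1.5414, 1.7734)
step 25: x0=(0.2036, 1.4997) x1=(0.5370, -1.5348) x2=(-2.0412, 0.7844) x3=(-1.5704, 1.7776)

2.3560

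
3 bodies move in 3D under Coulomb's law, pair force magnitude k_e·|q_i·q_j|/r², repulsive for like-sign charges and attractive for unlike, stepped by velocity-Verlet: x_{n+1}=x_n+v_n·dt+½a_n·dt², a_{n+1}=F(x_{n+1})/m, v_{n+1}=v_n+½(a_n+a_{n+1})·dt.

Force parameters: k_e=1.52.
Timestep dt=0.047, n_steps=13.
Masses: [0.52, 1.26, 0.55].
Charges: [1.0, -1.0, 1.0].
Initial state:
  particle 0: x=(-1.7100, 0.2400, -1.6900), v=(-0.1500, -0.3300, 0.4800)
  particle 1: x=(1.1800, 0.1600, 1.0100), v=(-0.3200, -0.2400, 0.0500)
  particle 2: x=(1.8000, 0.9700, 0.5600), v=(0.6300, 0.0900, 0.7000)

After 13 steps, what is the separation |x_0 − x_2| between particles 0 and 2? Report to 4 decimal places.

step 0: x0=(-1.7100, 0.2400, -1.6900) x1=(1.1800, 0.1600, 1.0100) x2=(1.8000, 0.9700, 0.5600)
step 1: x0=(-1.7170, 0.2245, -1.6674) x1=(1.1655, 0.1495, 1.0119) x2=(1.8284, 0.9725, 0.5940)
step 2: x0=(-1.7241, 0.2088, -1.6447) x1=(1.1521, 0.1405, 1.0128) x2=(1.8543, 0.9716, 0.6299)
step 3: x0=(-1.7311, 0.1932, -1.6219) x1=(1.1397, 0.1329, 1.0130) x2=(1.8777, 0.9674, 0.6675)
step 4: x0=(-1.7381, 0.1774, -1.5990) x1=(1.1285, 0.1268, 1.0125) x2=(1.8985, 0.9602, 0.7066)
step 5: x0=(-1.7450, 0.1616, -1.5760) x1=(1.1184, 0.1220, 1.0114) x2=(1.9167, 0.9498, 0.7470)
step 6: x0=(-1.7519, 0.1457, -1.5528) x1=(1.1095, 0.1186, 1.0098) x2=(1.9322, 0.9364, 0.7885)
step 7: x0=(-1.7588, 0.1298, -1.5296) x1=(1.1017, 0.1165, 1.0076) x2=(1.9448, 0.9200, 0.8311)
step 8: x0=(-1.7656, 0.1138, -1.5062) x1=(1.0952, 0.1157, 1.0051) x2=(1.9546, 0.9007, 0.8745)
step 9: x0=(-1.7723, 0.0977, -1.4827) x1=(1.0900, 0.1162, 1.0022) x2=(1.9614, 0.8785, 0.9185)
step 10: x0=(-1.7790, 0.0816, -1.4591) x1=(1.0862, 0.1180, 0.9990) x2=(1.9650, 0.8533, 0.9630)
step 11: x0=(-1.7855, 0.0654, -1.4353) x1=(1.0837, 0.1211, 0.9957) x2=(1.9654, 0.8252, 1.0078)
step 12: x0=(-1.7920, 0.0492, -1.4114) x1=(1.0828, 0.1255, 0.9922) x2=(1.9622, 0.7942, 1.0527)
step 13: x0=(-1.7984, 0.0330, -1.3874) x1=(1.0834, 0.1312, 0.9888) x2=(1.9553, 0.7602, 1.0975)

4.5600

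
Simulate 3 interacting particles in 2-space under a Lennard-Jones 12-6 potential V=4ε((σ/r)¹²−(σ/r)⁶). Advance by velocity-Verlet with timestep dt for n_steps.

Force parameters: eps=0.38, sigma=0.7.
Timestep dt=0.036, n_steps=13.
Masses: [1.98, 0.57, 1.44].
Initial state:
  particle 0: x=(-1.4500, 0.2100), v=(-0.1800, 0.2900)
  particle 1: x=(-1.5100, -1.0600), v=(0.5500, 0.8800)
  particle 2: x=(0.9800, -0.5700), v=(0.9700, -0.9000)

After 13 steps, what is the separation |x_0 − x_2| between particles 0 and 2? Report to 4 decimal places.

3.2458

step 0: x0=(-1.4500, 0.2100) x1=(-1.5100, -1.0600) x2=(0.9800, -0.5700)
step 1: x0=(-1.4565, 0.2204) x1=(-1.4902, -1.0281) x2=(1.0149, -0.6024)
step 2: x0=(-1.4630, 0.2306) x1=(-1.4704, -0.9957) x2=(1.0498, -0.6348)
step 3: x0=(-1.4695, 0.2407) x1=(-1.4505, -0.9628) x2=(1.0847, -0.6672)
step 4: x0=(-1.4759, 0.2506) x1=(-1.4307, -0.9293) x2=(1.1197, -0.6996)
step 5: x0=(-1.4824, 0.2603) x1=(-1.4109, -0.8950) x2=(1.1546, -0.7320)
step 6: x0=(-1.4889, 0.2698) x1=(-1.3911, -0.8600) x2=(1.1895, -0.7644)
step 7: x0=(-1.4953, 0.2790) x1=(-1.3714, -0.8241) x2=(1.2244, -0.7968)
step 8: x0=(-1.5017, 0.2879) x1=(-1.3519, -0.7872) x2=(1.2593, -0.8292)
step 9: x0=(-1.5081, 0.2965) x1=(-1.3325, -0.7490) x2=(1.2942, -0.8616)
step 10: x0=(-1.5144, 0.3047) x1=(-1.3133, -0.7096) x2=(1.3291, -0.8940)
step 11: x0=(-1.5206, 0.3125) x1=(-1.2944, -0.6686) x2=(1.3640, -0.9264)
step 12: x0=(-1.5266, 0.3197) x1=(-1.2759, -0.6259) x2=(1.3989, -0.9588)
step 13: x0=(-1.5326, 0.3264) x1=(-1.2579, -0.5812) x2=(1.4338, -0.9912)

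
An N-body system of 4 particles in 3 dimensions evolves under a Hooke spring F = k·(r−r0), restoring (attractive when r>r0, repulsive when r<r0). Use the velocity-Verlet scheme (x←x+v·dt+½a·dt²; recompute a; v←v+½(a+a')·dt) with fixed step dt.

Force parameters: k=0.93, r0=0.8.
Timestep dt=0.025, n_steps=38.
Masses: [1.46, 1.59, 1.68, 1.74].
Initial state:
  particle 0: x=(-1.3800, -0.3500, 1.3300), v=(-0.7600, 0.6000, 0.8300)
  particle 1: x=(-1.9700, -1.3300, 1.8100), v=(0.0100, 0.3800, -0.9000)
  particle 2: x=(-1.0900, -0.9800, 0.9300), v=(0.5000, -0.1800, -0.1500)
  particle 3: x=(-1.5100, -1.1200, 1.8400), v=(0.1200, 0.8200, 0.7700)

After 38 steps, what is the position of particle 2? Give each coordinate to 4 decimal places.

step 0: x0=(-1.3800, -0.3500, 1.3300) x1=(-1.9700, -1.3300, 1.8100) x2=(-1.0900, -0.9800, 0.9300) x3=(-1.5100, -1.1200, 1.8400)
step 1: x0=(-1.3990, -0.3351, 1.3508) x1=(-1.9697, -1.3204, 1.7874) x2=(-1.0776, -0.9845, 0.9263) x3=(-1.5069, -1.0995, 1.8592)
step 2: x0=(-1.4182, -0.3204, 1.3717) x1=(-1.9693, -1.3107, 1.7646) x2=(-1.0653, -0.9891, 0.9229) x3=(-1.5038, -1.0788, 1.8783)
step 3: x0=(-1.4374, -0.3058, 1.3926) x1=(-1.9688, -1.3009, 1.7417) x2=(-1.0532, -0.9937, 0.9196) x3=(-1.5005, -1.0581, 1.8974)
step 4: x0=(-1.4566, -0.2915, 1.4136) x1=(-1.9682, -1.2910, 1.7185) x2=(-1.0413, -0.9983, 0.9166) x3=(-1.4970, -1.0373, 1.9164)
step 5: x0=(-1.4759, -0.2774, 1.4346) x1=(-1.9674, -1.2809, 1.6952) x2=(-1.0295, -1.0029, 0.9137) x3=(-1.4935, -1.0165, 1.9352)
step 6: x0=(-1.4952, -0.2635, 1.4556) x1=(-1.9666, -1.2708, 1.6717) x2=(-1.0180, -1.0075, 0.9111) x3=(-1.4899, -0.9956, 1.9540)
step 7: x0=(-1.5145, -0.2498, 1.4766) x1=(-1.9656, -1.2605, 1.6481) x2=(-1.0066, -1.0121, 0.9088) x3=(-1.4862, -0.9747, 1.9727)
step 8: x0=(-1.5338, -0.2363, 1.4976) x1=(-1.9645, -1.2501, 1.6243) x2=(-0.9955, -1.0166, 0.9067) x3=(-1.4824, -0.9537, 1.9913)
step 9: x0=(-1.5531, -0.2230, 1.5186) x1=(-1.9633, -1.2396, 1.6004) x2=(-0.9846, -1.0211, 0.9049) x3=(-1.4785, -0.9326, 2.0098)
step 10: x0=(-1.5724, -0.2100, 1.5395) x1=(-1.9619, -1.2290, 1.5764) x2=(-0.9739, -1.0255, 0.9033) x3=(-1.4745, -0.9116, 2.0282)
step 11: x0=(-1.5916, -0.1972, 1.5603) x1=(-1.9604, -1.2183, 1.5523) x2=(-0.9635, -1.0298, 0.9021) x3=(-1.4705, -0.8905, 2.0465)
step 12: x0=(-1.6108, -0.1847, 1.5811) x1=(-1.9587, -1.2074, 1.5281) x2=(-0.9533, -1.0340, 0.9011) x3=(-1.4664, -0.8695, 2.0646)
step 13: x0=(-1.6299, -0.1724, 1.6018) x1=(-1.9569, -1.1965, 1.5038) x2=(-0.9434, -1.0382, 0.9005) x3=(-1.4623, -0.8484, 2.0825)
step 14: x0=(-1.6489, -0.1603, 1.6223) x1=(-1.9549, -1.1854, 1.4795) x2=(-0.9337, -1.0421, 0.9002) x3=(-1.4580, -0.8274, 2.1003)
step 15: x0=(-1.6679, -0.1485, 1.6428) x1=(-1.9528, -1.1742, 1.4551) x2=(-0.9244, -1.0460, 0.9002) x3=(-1.4538, -0.8064, 2.1179)
step 16: x0=(-1.6867, -0.1370, 1.6631) x1=(-1.9504, -1.1628, 1.4307) x2=(-0.9153, -1.0497, 0.9005) x3=(-1.4495, -0.7854, 2.1353)
step 17: x0=(-1.7055, -0.1258, 1.6832) x1=(-1.9479, -1.1514, 1.4063) x2=(-0.9066, -1.0532, 0.9012) x3=(-1.4451, -0.7645, 2.1524)
step 18: x0=(-1.7241, -0.1148, 1.7032) x1=(-1.9453, -1.1398, 1.3820) x2=(-0.8982, -1.0566, 0.9023) x3=(-1.4407, -0.7436, 2.1694)
step 19: x0=(-1.7426, -0.1041, 1.7230) x1=(-1.9424, -1.1280, 1.3576) x2=(-0.8901, -1.0598, 0.9037) x3=(-1.4363, -0.7228, 2.1861)
step 20: x0=(-1.7609, -0.0938, 1.7427) x1=(-1.9394, -1.1161, 1.3334) x2=(-0.8823, -1.0628, 0.9055) x3=(-1.4318, -0.7021, 2.2025)
step 21: x0=(-1.7791, -0.0837, 1.7621) x1=(-1.9362, -1.1041, 1.3092) x2=(-0.8749, -1.0655, 0.9077) x3=(-1.4273, -0.6815, 2.2187)
step 22: x0=(-1.7971, -0.0740, 1.7813) x1=(-1.9328, -1.0919, 1.2851) x2=(-0.8678, -1.0680, 0.9103) x3=(-1.4227, -0.6609, 2.2345)
step 23: x0=(-1.8150, -0.0646, 1.8003) x1=(-1.9292, -1.0795, 1.2611) x2=(-0.8611, -1.0703, 0.9133) x3=(-1.4182, -0.6405, 2.2501)
step 24: x0=(-1.8326, -0.0555, 1.8190) x1=(-1.9254, -1.0669, 1.2373) x2=(-0.8548, -1.0724, 0.9167) x3=(-1.4136, -0.6201, 2.2653)
step 25: x0=(-1.8501, -0.0468, 1.8375) x1=(-1.9215, -1.0542, 1.2136) x2=(-0.8488, -1.0742, 0.9205) x3=(-1.4089, -0.5999, 2.2802)
step 26: x0=(-1.8673, -0.0385, 1.8558) x1=(-1.9173, -1.0414, 1.1902) x2=(-0.8432, -1.0757, 0.9248) x3=(-1.4043, -0.5798, 2.2948)
step 27: x0=(-1.8844, -0.0305, 1.8737) x1=(-1.9130, -1.0283, 1.1669) x2=(-0.8380, -1.0770, 0.9294) x3=(-1.3996, -0.5598, 2.3089)
step 28: x0=(-1.9012, -0.0228, 1.8914) x1=(-1.9085, -1.0150, 1.1439) x2=(-0.8332, -1.0779, 0.9345) x3=(-1.3950, -0.5400, 2.3227)
step 29: x0=(-1.9177, -0.0156, 1.9087) x1=(-1.9038, -1.0016, 1.1211) x2=(-0.8288, -1.0786, 0.9401) x3=(-1.3903, -0.5203, 2.3361)
step 30: x0=(-1.9340, -0.0088, 1.9257) x1=(-1.8989, -0.9879, 1.0986) x2=(-0.8248, -1.0789, 0.9461) x3=(-1.3856, -0.5008, 2.3490)
step 31: x0=(-1.9501, -0.0023, 1.9424) x1=(-1.8938, -0.9740, 1.0765) x2=(-0.8212, -1.0789, 0.9525) x3=(-1.3809, -0.4814, 2.3616)
step 32: x0=(-1.9658, 0.0037, 1.9588) x1=(-1.8886, -0.9600, 1.0546) x2=(-0.8180, -1.0786, 0.9594) x3=(-1.3761, -0.4622, 2.3736)
step 33: x0=(-1.9813, 0.0094, 1.9747) x1=(-1.8831, -0.9457, 1.0331) x2=(-0.8152, -1.0780, 0.9668) x3=(-1.3714, -0.4432, 2.3853)
step 34: x0=(-1.9964, 0.0146, 1.9904) x1=(-1.8775, -0.9312, 1.0119) x2=(-0.8129, -1.0770, 0.9746) x3=(-1.3667, -0.4243, 2.3964)
step 35: x0=(-2.0113, 0.0194, 2.0056) x1=(-1.8717, -0.9165, 0.9912) x2=(-0.8110, -1.0757, 0.9829) x3=(-1.3620, -0.4057, 2.4071)
step 36: x0=(-2.0258, 0.0238, 2.0204) x1=(-1.8658, -0.9015, 0.9708) x2=(-0.8096, -1.0740, 0.9916) x3=(-1.3573, -0.3872, 2.4173)
step 37: x0=(-2.0400, 0.0277, 2.0349) x1=(-1.8597, -0.8863, 0.9509) x2=(-0.8085, -1.0720, 1.0008) x3=(-1.3526, -0.3689, 2.4270)
step 38: x0=(-2.0539, 0.0312, 2.0489) x1=(-1.8534, -0.8709, 0.9315) x2=(-0.8080, -1.0696, 1.0105) x3=(-1.3479, -0.3508, 2.4361)

(-0.8080, -1.0696, 1.0105)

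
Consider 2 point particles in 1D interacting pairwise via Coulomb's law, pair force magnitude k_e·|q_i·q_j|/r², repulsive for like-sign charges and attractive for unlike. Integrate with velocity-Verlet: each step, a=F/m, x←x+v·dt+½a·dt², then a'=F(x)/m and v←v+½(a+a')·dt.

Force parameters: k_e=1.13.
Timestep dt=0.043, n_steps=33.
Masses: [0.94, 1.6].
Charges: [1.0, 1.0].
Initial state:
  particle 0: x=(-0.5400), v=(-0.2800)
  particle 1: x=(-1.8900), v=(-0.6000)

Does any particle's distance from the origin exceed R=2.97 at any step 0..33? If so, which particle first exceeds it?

step 0: x0=(-0.5400) x1=(-1.8900)
step 1: x0=(-0.5514) x1=(-1.9162)
step 2: x0=(-0.5617) x1=(-1.9430)
step 3: x0=(-0.5707) x1=(-1.9706)
step 4: x0=(-0.5787) x1=(-1.9988)
step 5: x0=(-0.5855) x1=(-2.0276)
step 6: x0=(-0.5913) x1=(-2.0571)
step 7: x0=(-0.5960) x1=(-2.0872)
step 8: x0=(-0.5997) x1=(-2.1179)
step 9: x0=(-0.6025) x1=(-2.1491)
step 10: x0=(-0.6044) x1=(-2.1809)
step 11: x0=(-0.6053) x1=(-2.2132)
step 12: x0=(-0.6054) x1=(-2.2461)
step 13: x0=(-0.6046) x1=(-2.2794)
step 14: x0=(-0.6031) x1=(-2.3132)
step 15: x0=(-0.6008) x1=(-2.3474)
step 16: x0=(-0.5978) x1=(-2.3820)
step 17: x0=(-0.5941) x1=(-2.4171)
step 18: x0=(-0.5897) x1=(-2.4525)
step 19: x0=(-0.5847) x1=(-2.4884)
step 20: x0=(-0.5790) x1=(-2.5246)
step 21: x0=(-0.5728) x1=(-2.5611)
step 22: x0=(-0.5660) x1=(-2.5979)
step 23: x0=(-0.5587) x1=(-2.6351)
step 24: x0=(-0.5508) x1=(-2.6726)
step 25: x0=(-0.5425) x1=(-2.7104)
step 26: x0=(-0.5337) x1=(-2.7484)
step 27: x0=(-0.5244) x1=(-2.7868)
step 28: x0=(-0.5147) x1=(-2.8253)
step 29: x0=(-0.5046) x1=(-2.8641)
step 30: x0=(-0.4941) x1=(-2.9032)
step 31: x0=(-0.4832) x1=(-2.9425)
step 32: x0=(-0.4719) x1=(-2.9820)
step 33: x0=(-0.4603) x1=(-3.0217)

yes, particle 1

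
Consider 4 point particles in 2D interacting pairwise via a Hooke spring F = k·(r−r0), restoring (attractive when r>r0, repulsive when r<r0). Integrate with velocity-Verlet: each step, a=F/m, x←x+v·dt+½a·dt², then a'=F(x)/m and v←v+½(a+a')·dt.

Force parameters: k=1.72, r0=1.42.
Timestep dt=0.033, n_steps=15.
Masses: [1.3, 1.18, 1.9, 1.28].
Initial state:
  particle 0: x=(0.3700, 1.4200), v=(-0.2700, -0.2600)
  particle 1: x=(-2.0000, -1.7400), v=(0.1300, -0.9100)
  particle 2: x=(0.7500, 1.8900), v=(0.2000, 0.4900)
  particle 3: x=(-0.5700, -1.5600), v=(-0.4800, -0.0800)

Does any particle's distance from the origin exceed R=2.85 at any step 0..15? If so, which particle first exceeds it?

step 0: x0=(0.3700, 1.4200) x1=(-2.0000, -1.7400) x2=(0.7500, 1.8900) x3=(-0.5700, -1.5600)
step 1: x0=(0.3593, 1.4083) x1=(-1.9930, -1.7664) x2=(0.7555, 1.9042) x3=(-0.5849, -1.5599)
step 2: x0=(0.3449, 1.3905) x1=(-1.9806, -1.7856) x2=(0.7588, 1.9144) x3=(-0.5978, -1.5543)
step 3: x0=(0.3270, 1.3666) x1=(-1.9628, -1.7975) x2=(0.7599, 1.9206) x3=(-0.6087, -1.5432)
step 4: x0=(0.3056, 1.3368) x1=(-1.9398, -1.8022) x2=(0.7587, 1.9226) x3=(-0.6176, -1.5267)
step 5: x0=(0.2809, 1.3012) x1=(-1.9117, -1.7996) x2=(0.7553, 1.9205) x3=(-0.6245, -1.5049)
step 6: x0=(0.2530, 1.2599) x1=(-1.8786, -1.7899) x2=(0.7496, 1.9144) x3=(-0.6292, -1.4778)
step 7: x0=(0.2220, 1.2132) x1=(-1.8408, -1.7732) x2=(0.7416, 1.9041) x3=(-0.6319, -1.4456)
step 8: x0=(0.1881, 1.1614) x1=(-1.7985, -1.7497) x2=(0.7314, 1.8898) x3=(-0.6325, -1.4084)
step 9: x0=(0.1515, 1.1047) x1=(-1.7518, -1.7197) x2=(0.7190, 1.8715) x3=(-0.6311, -1.3665)
step 10: x0=(0.1124, 1.0435) x1=(-1.7012, -1.6832) x2=(0.7044, 1.8493) x3=(-0.6276, -1.3200)
step 11: x0=(0.0710, 0.9782) x1=(-1.6467, -1.6408) x2=(0.6878, 1.8233) x3=(-0.6221, -1.2691)
step 12: x0=(0.0275, 0.9090) x1=(-1.5889, -1.5926) x2=(0.6690, 1.7935) x3=(-0.6147, -1.2142)
step 13: x0=(-0.0177, 0.8365) x1=(-1.5279, -1.5390) x2=(0.6483, 1.7602) x3=(-0.6053, -1.1555)
step 14: x0=(-0.0646, 0.7611) x1=(-1.4641, -1.4805) x2=(0.6258, 1.7234) x3=(-0.5941, -1.0933)
step 15: x0=(-0.1128, 0.6832) x1=(-1.3979, -1.4174) x2=(0.6013, 1.6833) x3=(-0.5811, -1.0278)

no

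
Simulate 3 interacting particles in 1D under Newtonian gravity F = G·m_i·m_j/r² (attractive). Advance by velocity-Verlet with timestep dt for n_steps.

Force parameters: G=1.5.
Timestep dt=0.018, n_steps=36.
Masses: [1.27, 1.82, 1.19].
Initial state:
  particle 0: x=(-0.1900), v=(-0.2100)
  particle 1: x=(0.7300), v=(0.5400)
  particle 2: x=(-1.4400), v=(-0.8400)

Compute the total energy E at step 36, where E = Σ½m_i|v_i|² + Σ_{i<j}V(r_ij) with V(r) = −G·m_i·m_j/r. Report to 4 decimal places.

step 0: x0=(-0.1900) x1=(0.7300) x2=(-1.4400)
step 1: x0=(-0.1934) x1=(0.7393) x2=(-1.4548)
step 2: x0=(-0.1962) x1=(0.7478) x2=(-1.4691)
step 3: x0=(-0.1984) x1=(0.7554) x2=(-1.4828)
step 4: x0=(-0.1999) x1=(0.7623) x2=(-1.4959)
step 5: x0=(-0.2008) x1=(0.7684) x2=(-1.5085)
step 6: x0=(-0.2012) x1=(0.7737) x2=(-1.5206)
step 7: x0=(-0.2009) x1=(0.7782) x2=(-1.5322)
step 8: x0=(-0.2000) x1=(0.7820) x2=(-1.5432)
step 9: x0=(-0.1985) x1=(0.7851) x2=(-1.5537)
step 10: x0=(-0.1964) x1=(0.7874) x2=(-1.5638)
step 11: x0=(-0.1938) x1=(0.7889) x2=(-1.5733)
step 12: x0=(-0.1905) x1=(0.7898) x2=(-1.5824)
step 13: x0=(-0.1866) x1=(0.7898) x2=(-1.5909)
step 14: x0=(-0.1820) x1=(0.7892) x2=(-1.5991)
step 15: x0=(-0.1768) x1=(0.7878) x2=(-1.6067)
step 16: x0=(-0.1710) x1=(0.7856) x2=(-1.6139)
step 17: x0=(-0.1644) x1=(0.7826) x2=(-1.6206)
step 18: x0=(-0.1571) x1=(0.7788) x2=(-1.6270)
step 19: x0=(-0.1491) x1=(0.7743) x2=(-1.6328)
step 20: x0=(-0.1404) x1=(0.7689) x2=(-1.6382)
step 21: x0=(-0.1308) x1=(0.7627) x2=(-1.6432)
step 22: x0=(-0.1203) x1=(0.7556) x2=(-1.6478)
step 23: x0=(-0.1089) x1=(0.7476) x2=(-1.6520)
step 24: x0=(-0.0966) x1=(0.7386) x2=(-1.6557)
step 25: x0=(-0.0833) x1=(0.7287) x2=(-1.6591)
step 26: x0=(-0.0688) x1=(0.7177) x2=(-1.6620)
step 27: x0=(-0.0532) x1=(0.7056) x2=(-1.6646)
step 28: x0=(-0.0362) x1=(0.6924) x2=(-1.6667)
step 29: x0=(-0.0178) x1=(0.6779) x2=(-1.6685)
step 30: x0=(0.0023) x1=(0.6620) x2=(-1.6698)
step 31: x0=(0.0241) x1=(0.6446) x2=(-1.6708)
step 32: x0=(0.0481) x1=(0.6254) x2=(-1.6714)
step 33: x0=(0.0745) x1=(0.6044) x2=(-1.6716)
step 34: x0=(0.1039) x1=(0.5810) x2=(-1.6715)
step 35: x0=(0.1370) x1=(0.5547) x2=(-1.6710)
step 36: x0=(0.1749) x1=(0.5248) x2=(-1.6701)
step 0 velocities: v0=(-0.2100) v1=(0.5400) v2=(-0.8400)
step 0: KE=0.7132, PE=-7.0792, E=-6.3661
step 36 velocities: v0=(2.3055) v1=(-1.8033) v2=(0.0593)
step 36: KE=6.3367, PE=-12.6173, E=-6.2806

-6.2806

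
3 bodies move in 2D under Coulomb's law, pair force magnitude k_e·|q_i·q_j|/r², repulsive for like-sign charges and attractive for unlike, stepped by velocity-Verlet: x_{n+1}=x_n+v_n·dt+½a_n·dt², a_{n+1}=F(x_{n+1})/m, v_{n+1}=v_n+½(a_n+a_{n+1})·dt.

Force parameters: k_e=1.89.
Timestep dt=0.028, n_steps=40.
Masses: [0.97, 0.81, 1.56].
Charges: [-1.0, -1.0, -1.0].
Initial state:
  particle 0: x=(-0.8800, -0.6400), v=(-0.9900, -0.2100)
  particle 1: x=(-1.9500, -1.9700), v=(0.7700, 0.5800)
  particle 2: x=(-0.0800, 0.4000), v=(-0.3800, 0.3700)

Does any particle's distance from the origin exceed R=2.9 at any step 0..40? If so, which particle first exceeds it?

no

step 0: x0=(-0.8800, -0.6400) x1=(-1.9500, -1.9700) x2=(-0.0800, 0.4000)
step 1: x0=(-0.9078, -0.6460) x1=(-1.9287, -1.9541) x2=(-0.0904, 0.4106)
step 2: x0=(-0.9358, -0.6523) x1=(-1.9079, -1.9389) x2=(-0.1005, 0.4217)
step 3: x0=(-0.9640, -0.6587) x1=(-1.8877, -1.9243) x2=(-0.1102, 0.4334)
step 4: x0=(-0.9923, -0.6653) x1=(-1.8681, -1.9106) x2=(-0.1195, 0.4454)
step 5: x0=(-1.0207, -0.6720) x1=(-1.8490, -1.8977) x2=(-0.1284, 0.4580)
step 6: x0=(-1.0491, -0.6786) x1=(-1.8305, -1.8856) x2=(-0.1370, 0.4710)
step 7: x0=(-1.0776, -0.6852) x1=(-1.8126, -1.8745) x2=(-0.1452, 0.4844)
step 8: x0=(-1.1061, -0.6916) x1=(-1.7954, -1.8643) x2=(-0.1532, 0.4983)
step 9: x0=(-1.1346, -0.6978) x1=(-1.7788, -1.8552) x2=(-0.1607, 0.5126)
step 10: x0=(-1.1630, -0.7038) x1=(-1.7628, -1.8472) x2=(-0.1680, 0.5273)
step 11: x0=(-1.1915, -0.7095) x1=(-1.7474, -1.8403) x2=(-0.1750, 0.5423)
step 12: x0=(-1.2198, -0.7147) x1=(-1.7327, -1.8347) x2=(-0.1817, 0.5578)
step 13: x0=(-1.2481, -0.7194) x1=(-1.7186, -1.8303) x2=(-0.1881, 0.5736)
step 14: x0=(-1.2764, -0.7236) x1=(-1.7051, -1.8273) x2=(-0.1942, 0.5898)
step 15: x0=(-1.3046, -0.7272) x1=(-1.6922, -1.8256) x2=(-0.2001, 0.6063)
step 16: x0=(-1.3327, -0.7302) x1=(-1.6799, -1.8255) x2=(-0.2057, 0.6232)
step 17: x0=(-1.3608, -0.7324) x1=(-1.6681, -1.8269) x2=(-0.2110, 0.6404)
step 18: x0=(-1.3889, -0.7338) x1=(-1.6568, -1.8298) x2=(-0.2161, 0.6580)
step 19: x0=(-1.4170, -0.7344) x1=(-1.6459, -1.8343) x2=(-0.2209, 0.6758)
step 20: x0=(-1.4451, -0.7342) x1=(-1.6355, -1.8404) x2=(-0.2255, 0.6940)
step 21: x0=(-1.4733, -0.7331) x1=(-1.6254, -1.8481) x2=(-0.2299, 0.7125)
step 22: x0=(-1.5017, -0.7312) x1=(-1.6156, -1.8575) x2=(-0.2341, 0.7313)
step 23: x0=(-1.5301, -0.7283) x1=(-1.6061, -1.8685) x2=(-0.2380, 0.7503)
step 24: x0=(-1.5588, -0.7246) x1=(-1.5967, -1.8810) x2=(-0.2417, 0.7697)
step 25: x0=(-1.5877, -0.7200) x1=(-1.5875, -1.8951) x2=(-0.2452, 0.7893)
step 26: x0=(-1.6168, -0.7147) x1=(-1.5784, -1.9107) x2=(-0.2486, 0.8092)
step 27: x0=(-1.6462, -0.7085) x1=(-1.5693, -1.9278) x2=(-0.2517, 0.8293)
step 28: x0=(-1.6759, -0.7015) x1=(-1.5602, -1.9462) x2=(-0.2546, 0.8497)
step 29: x0=(-1.7059, -0.6939) x1=(-1.5511, -1.9660) x2=(-0.2573, 0.8704)
step 30: x0=(-1.7363, -0.6855) x1=(-1.5419, -1.9871) x2=(-0.2599, 0.8913)
step 31: x0=(-1.7670, -0.6765) x1=(-1.5327, -2.0094) x2=(-0.2623, 0.9124)
step 32: x0=(-1.7981, -0.6670) x1=(-1.5233, -2.0328) x2=(-0.2645, 0.9338)
step 33: x0=(-1.8295, -0.6569) x1=(-1.5139, -2.0573) x2=(-0.2665, 0.9553)
step 34: x0=(-1.8614, -0.6463) x1=(-1.5043, -2.0829) x2=(-0.2684, 0.9771)
step 35: x0=(-1.8936, -0.6352) x1=(-1.4946, -2.1094) x2=(-0.2701, 0.9991)
step 36: x0=(-1.9262, -0.6237) x1=(-1.4847, -2.1368) x2=(-0.2716, 1.0214)
step 37: x0=(-1.9591, -0.6118) x1=(-1.4747, -2.1651) x2=(-0.2730, 1.0438)
step 38: x0=(-1.9924, -0.5995) x1=(-1.4645, -2.1942) x2=(-0.2743, 1.0664)
step 39: x0=(-2.0261, -0.5869) x1=(-1.4542, -2.2240) x2=(-0.2754, 1.0892)
step 40: x0=(-2.0601, -0.5740) x1=(-1.4437, -2.2546) x2=(-0.2763, 1.1122)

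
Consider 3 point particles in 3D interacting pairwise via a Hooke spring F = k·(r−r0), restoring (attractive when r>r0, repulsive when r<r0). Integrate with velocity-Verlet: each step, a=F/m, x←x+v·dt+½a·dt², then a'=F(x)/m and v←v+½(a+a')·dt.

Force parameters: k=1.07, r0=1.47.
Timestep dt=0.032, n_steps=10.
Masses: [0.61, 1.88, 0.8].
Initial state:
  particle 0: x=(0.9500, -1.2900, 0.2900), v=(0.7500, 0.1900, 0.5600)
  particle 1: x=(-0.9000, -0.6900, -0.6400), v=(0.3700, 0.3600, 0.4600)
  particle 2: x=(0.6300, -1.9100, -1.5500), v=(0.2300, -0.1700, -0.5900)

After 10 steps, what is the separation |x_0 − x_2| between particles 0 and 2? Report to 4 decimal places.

2.2267

step 0: x0=(0.9500, -1.2900, 0.2900) x1=(-0.9000, -0.6900, -0.6400) x2=(0.6300, -1.9100, -1.5500)
step 1: x0=(0.9734, -1.2839, 0.3072) x1=(-0.8878, -0.6786, -0.6253) x2=(0.6371, -1.9151, -1.5684)
step 2: x0=(0.9956, -1.2777, 0.3230) x1=(-0.8751, -0.6676, -0.6106) x2=(0.6436, -1.9194, -1.5856)
step 3: x0=(1.0165, -1.2715, 0.3373) x1=(-0.8616, -0.6570, -0.5959) x2=(0.6496, -1.9228, -1.6017)
step 4: x0=(1.0360, -1.2653, 0.3500) x1=(-0.8475, -0.6467, -0.5812) x2=(0.6550, -1.9254, -1.6165)
step 5: x0=(1.0543, -1.2591, 0.3611) x1=(-0.8328, -0.6368, -0.5665) x2=(0.6599, -1.9272, -1.6301)
step 6: x0=(1.0713, -1.2529, 0.3706) x1=(-0.8174, -0.6273, -0.5519) x2=(0.6642, -1.9281, -1.6423)
step 7: x0=(1.0868, -1.2467, 0.3783) x1=(-0.8013, -0.6181, -0.5373) x2=(0.6681, -1.9280, -1.6531)
step 8: x0=(1.1011, -1.2406, 0.3843) x1=(-0.7845, -0.6094, -0.5228) x2=(0.6714, -1.9270, -1.6624)
step 9: x0=(1.1139, -1.2344, 0.3885) x1=(-0.7671, -0.6010, -0.5083) x2=(0.6742, -1.9251, -1.6703)
step 10: x0=(1.1254, -1.2284, 0.3910) x1=(-0.7491, -0.5930, -0.4939) x2=(0.6765, -1.9222, -1.6766)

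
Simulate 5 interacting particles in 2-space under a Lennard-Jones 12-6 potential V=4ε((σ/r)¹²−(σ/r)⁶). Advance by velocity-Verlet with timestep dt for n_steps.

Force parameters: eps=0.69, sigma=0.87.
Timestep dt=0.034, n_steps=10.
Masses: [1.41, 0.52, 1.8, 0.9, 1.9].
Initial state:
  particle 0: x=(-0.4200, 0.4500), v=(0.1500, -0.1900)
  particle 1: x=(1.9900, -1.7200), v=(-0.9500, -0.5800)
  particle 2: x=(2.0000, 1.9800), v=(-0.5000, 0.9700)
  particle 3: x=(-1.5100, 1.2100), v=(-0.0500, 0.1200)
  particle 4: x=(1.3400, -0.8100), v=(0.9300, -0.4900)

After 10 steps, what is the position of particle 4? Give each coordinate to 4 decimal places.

(1.6592, -0.9583)

step 0: x0=(-0.4200, 0.4500) x1=(1.9900, -1.7200) x2=(2.0000, 1.9800) x3=(-1.5100, 1.2100) x4=(1.3400, -0.8100)
step 1: x0=(-0.4152, 0.4437) x1=(1.9565, -1.7381) x2=(1.9830, 2.0130) x3=(-1.5113, 1.2138) x4=(1.3719, -0.8271)
step 2: x0=(-0.4108, 0.4378) x1=(1.9207, -1.7526) x2=(1.9660, 2.0460) x3=(-1.5117, 1.2170) x4=(1.4045, -0.8452)
step 3: x0=(-0.4070, 0.4322) x1=(1.8831, -1.7637) x2=(1.9490, 2.0789) x3=(-1.5113, 1.2196) x4=(1.4375, -0.8642)
step 4: x0=(-0.4036, 0.4270) x1=(1.8443, -1.7727) x2=(1.9320, 2.1119) x3=(-1.5102, 1.2217) x4=(1.4709, -0.8837)
step 5: x0=(-0.4007, 0.4221) x1=(1.8062, -1.7831) x2=(1.9150, 2.1448) x3=(-1.5083, 1.2232) x4=(1.5040, -0.9028)
step 6: x0=(-0.3982, 0.4175) x1=(1.7709, -1.8020) x2=(1.8979, 2.1778) x3=(-1.5057, 1.2243) x4=(1.5364, -0.9197)
step 7: x0=(-0.3962, 0.4133) x1=(1.7395, -1.8353) x2=(1.8809, 2.2108) x3=(-1.5024, 1.2248) x4=(1.5677, -0.9325)
step 8: x0=(-0.3946, 0.4094) x1=(1.7105, -1.8811) x2=(1.8639, 2.2437) x3=(-1.4984, 1.2247) x4=(1.5983, -0.9420)
step 9: x0=(-0.3934, 0.4058) x1=(1.6820, -1.9319) x2=(1.8469, 2.2766) x3=(-1.4936, 1.2242) x4=(1.6288, -0.9500)
step 10: x0=(-0.3927, 0.4025) x1=(1.6535, -1.9819) x2=(1.8298, 2.3096) x3=(-1.4882, 1.2231) x4=(1.6592, -0.9583)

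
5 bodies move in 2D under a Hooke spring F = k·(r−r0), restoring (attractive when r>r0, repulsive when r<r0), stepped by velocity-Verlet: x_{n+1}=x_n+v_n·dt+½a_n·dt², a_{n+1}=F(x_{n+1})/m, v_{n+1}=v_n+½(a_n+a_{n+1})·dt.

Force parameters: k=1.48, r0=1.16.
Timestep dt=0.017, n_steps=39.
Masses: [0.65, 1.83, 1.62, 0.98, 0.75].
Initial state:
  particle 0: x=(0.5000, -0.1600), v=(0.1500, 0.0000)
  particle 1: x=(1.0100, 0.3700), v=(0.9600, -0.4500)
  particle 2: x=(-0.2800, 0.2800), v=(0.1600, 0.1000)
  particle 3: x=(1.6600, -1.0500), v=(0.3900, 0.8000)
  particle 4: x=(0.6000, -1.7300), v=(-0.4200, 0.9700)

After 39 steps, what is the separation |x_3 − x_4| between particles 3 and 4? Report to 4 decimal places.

1.2105

step 0: x0=(0.5000, -0.1600) x1=(1.0100, 0.3700) x2=(-0.2800, 0.2800) x3=(1.6600, -1.0500) x4=(0.6000, -1.7300)
step 1: x0=(0.5026, -0.1603) x1=(1.0263, 0.3622) x2=(-0.2771, 0.2815) x3=(1.6663, -1.0361) x4=(0.5928, -1.7128)
step 2: x0=(0.5054, -0.1613) x1=(1.0427, 0.3542) x2=(-0.2739, 0.2826) x3=(1.6720, -1.0218) x4=(0.5855, -1.6943)
step 3: x0=(0.5082, -0.1630) x1=(1.0591, 0.3460) x2=(-0.2703, 0.2834) x3=(1.6770, -1.0070) x4=(0.5782, -1.6746)
step 4: x0=(0.5112, -0.1652) x1=(1.0755, 0.3376) x2=(-0.2664, 0.2837) x3=(1.6814, -0.9917) x4=(0.5708, -1.6535)
step 5: x0=(0.5143, -0.1680) x1=(1.0919, 0.3289) x2=(-0.2621, 0.2837) x3=(1.6852, -0.9760) x4=(0.5634, -1.6313)
step 6: x0=(0.5175, -0.1714) x1=(1.1083, 0.3201) x2=(-0.2575, 0.2834) x3=(1.6883, -0.9598) x4=(0.5560, -1.6078)
step 7: x0=(0.5207, -0.1753) x1=(1.1247, 0.3110) x2=(-0.2525, 0.2827) x3=(1.6908, -0.9433) x4=(0.5486, -1.5832)
step 8: x0=(0.5241, -0.1797) x1=(1.1410, 0.3018) x2=(-0.2472, 0.2817) x3=(1.6928, -0.9264) x4=(0.5411, -1.5576)
step 9: x0=(0.5275, -0.1846) x1=(1.1574, 0.2925) x2=(-0.2416, 0.2803) x3=(1.6941, -0.9091) x4=(0.5337, -1.5309)
step 10: x0=(0.5310, -0.1899) x1=(1.1737, 0.2830) x2=(-0.2356, 0.2787) x3=(1.6949, -0.8915) x4=(0.5264, -1.5032)
step 11: x0=(0.5346, -0.1956) x1=(1.1900, 0.2733) x2=(-0.2292, 0.2767) x3=(1.6951, -0.8736) x4=(0.5191, -1.4746)
step 12: x0=(0.5383, -0.2017) x1=(1.2062, 0.2635) x2=(-0.2226, 0.2744) x3=(1.6947, -0.8554) x4=(0.5118, -1.4451)
step 13: x0=(0.5419, -0.2081) x1=(1.2224, 0.2536) x2=(-0.2156, 0.2719) x3=(1.6938, -0.8370) x4=(0.5047, -1.4148)
step 14: x0=(0.5457, -0.2147) x1=(1.2386, 0.2436) x2=(-0.2083, 0.2691) x3=(1.6924, -0.8183) x4=(0.4976, -1.3837)
step 15: x0=(0.5495, -0.2217) x1=(1.2546, 0.2335) x2=(-0.2007, 0.2660) x3=(1.6904, -0.7993) x4=(0.4906, -1.3519)
step 16: x0=(0.5533, -0.2289) x1=(1.2706, 0.2234) x2=(-0.1927, 0.2627) x3=(1.6880, -0.7802) x4=(0.4837, -1.3195)
step 17: x0=(0.5572, -0.2363) x1=(1.2865, 0.2131) x2=(-0.1845, 0.2592) x3=(1.6851, -0.7609) x4=(0.4768, -1.2865)
step 18: x0=(0.5611, -0.2438) x1=(1.3024, 0.2029) x2=(-0.1759, 0.2555) x3=(1.6818, -0.7415) x4=(0.4702, -1.2529)
step 19: x0=(0.5650, -0.2514) x1=(1.3181, 0.1926) x2=(-0.1671, 0.2515) x3=(1.6780, -0.7219) x4=(0.4636, -1.2189)
step 20: x0=(0.5689, -0.2592) x1=(1.3338, 0.1822) x2=(-0.1580, 0.2474) x3=(1.6739, -0.7023) x4=(0.4571, -1.1845)
step 21: x0=(0.5729, -0.2670) x1=(1.3494, 0.1719) x2=(-0.1486, 0.2431) x3=(1.6693, -0.6825) x4=(0.4507, -1.1498)
step 22: x0=(0.5769, -0.2748) x1=(1.3648, 0.1615) x2=(-0.1389, 0.2387) x3=(1.6644, -0.6627) x4=(0.4445, -1.1148)
step 23: x0=(0.5810, -0.2826) x1=(1.3802, 0.1512) x2=(-0.1289, 0.2341) x3=(1.6591, -0.6429) x4=(0.4384, -1.0796)
step 24: x0=(0.5850, -0.2903) x1=(1.3954, 0.1409) x2=(-0.1187, 0.2294) x3=(1.6535, -0.6231) x4=(0.4324, -1.0443)
step 25: x0=(0.5891, -0.2980) x1=(1.4105, 0.1307) x2=(-0.1082, 0.2246) x3=(1.6475, -0.6033) x4=(0.4265, -1.0088)
step 26: x0=(0.5933, -0.3056) x1=(1.4255, 0.1205) x2=(-0.0975, 0.2197) x3=(1.6413, -0.5835) x4=(0.4207, -0.9733)
step 27: x0=(0.5975, -0.3130) x1=(1.4404, 0.1104) x2=(-0.0866, 0.2147) x3=(1.6349, -0.5638) x4=(0.4150, -0.9379)
step 28: x0=(0.6017, -0.3203) x1=(1.4552, 0.1003) x2=(-0.0754, 0.2096) x3=(1.6282, -0.5442) x4=(0.4093, -0.9025)
step 29: x0=(0.6060, -0.3274) x1=(1.4698, 0.0904) x2=(-0.0641, 0.2046) x3=(1.6212, -0.5247) x4=(0.4038, -0.8673)
step 30: x0=(0.6105, -0.3344) x1=(1.4844, 0.0805) x2=(-0.0525, 0.1994) x3=(1.6141, -0.5053) x4=(0.3983, -0.8323)
step 31: x0=(0.6150, -0.3411) x1=(1.4988, 0.0708) x2=(-0.0407, 0.1943) x3=(1.6068, -0.4861) x4=(0.3928, -0.7975)
step 32: x0=(0.6197, -0.3476) x1=(1.5130, 0.0612) x2=(-0.0288, 0.1892) x3=(1.5993, -0.4670) x4=(0.3874, -0.7629)
step 33: x0=(0.6245, -0.3539) x1=(1.5272, 0.0517) x2=(-0.0167, 0.1840) x3=(1.5916, -0.4482) x4=(0.3819, -0.7287)
step 34: x0=(0.6295, -0.3599) x1=(1.5412, 0.0424) x2=(-0.0044, 0.1790) x3=(1.5838, -0.4295) x4=(0.3764, -0.6949)
step 35: x0=(0.6348, -0.3657) x1=(1.5552, 0.0332) x2=(0.0080, 0.1739) x3=(1.5759, -0.4111) x4=(0.3709, -0.6613)
step 36: x0=(0.6403, -0.3714) x1=(1.5690, 0.0242) x2=(0.0206, 0.1689) x3=(1.5678, -0.3929) x4=(0.3652, -0.6282)
step 37: x0=(0.6461, -0.3768) x1=(1.5827, 0.0154) x2=(0.0332, 0.1640) x3=(1.5596, -0.3750) x4=(0.3595, -0.5955)
step 38: x0=(0.6522, -0.3822) x1=(1.5963, 0.0068) x2=(0.0460, 0.1592) x3=(1.5513, -0.3573) x4=(0.3536, -0.5632)
step 39: x0=(0.6587, -0.3874) x1=(1.6099, -0.0017) x2=(0.0589, 0.1545) x3=(1.5428, -0.3399) x4=(0.3475, -0.5312)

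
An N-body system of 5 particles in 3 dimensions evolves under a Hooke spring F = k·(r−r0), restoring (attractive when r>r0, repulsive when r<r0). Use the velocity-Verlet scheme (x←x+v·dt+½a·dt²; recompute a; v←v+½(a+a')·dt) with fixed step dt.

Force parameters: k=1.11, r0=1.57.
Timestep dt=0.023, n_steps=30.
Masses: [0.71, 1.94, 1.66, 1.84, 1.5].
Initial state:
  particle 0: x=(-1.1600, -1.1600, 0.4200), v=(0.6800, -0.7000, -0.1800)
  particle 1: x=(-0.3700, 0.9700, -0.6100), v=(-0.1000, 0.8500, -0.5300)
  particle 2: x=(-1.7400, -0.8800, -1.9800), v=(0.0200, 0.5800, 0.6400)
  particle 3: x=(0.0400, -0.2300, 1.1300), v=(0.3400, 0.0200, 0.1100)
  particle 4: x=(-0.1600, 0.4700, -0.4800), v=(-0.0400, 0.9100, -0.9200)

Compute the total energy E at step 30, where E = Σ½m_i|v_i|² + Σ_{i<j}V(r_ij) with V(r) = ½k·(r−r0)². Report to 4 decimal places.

step 0: x0=(-1.1600, -1.1600, 0.4200) x1=(-0.3700, 0.9700, -0.6100) x2=(-1.7400, -0.8800, -1.9800) x3=(0.0400, -0.2300, 1.1300) x4=(-0.1600, 0.4700, -0.4800)
step 1: x0=(-1.1442, -1.1755, 0.4153) x1=(-0.3725, 0.9894, -0.6222) x2=(-1.7391, -0.8664, -1.9646) x3=(0.0476, -0.2295, 1.1321) x4=(-0.1610, 0.4906, -0.5011)
step 2: x0=(-1.1280, -1.1899, 0.4093) x1=(-0.3753, 1.0085, -0.6343) x2=(-1.7374, -0.8522, -1.9479) x3=(0.0549, -0.2291, 1.1335) x4=(-0.1622, 0.5103, -0.5223)
step 3: x0=(-1.1115, -1.2030, 0.4022) x1=(-0.3784, 1.0273, -0.6464) x2=(-1.7348, -0.8375, -1.9299) x3=(0.0617, -0.2286, 1.1340) x4=(-0.1636, 0.5293, -0.5433)
step 4: x0=(-1.0947, -1.2148, 0.3938) x1=(-0.3819, 1.0457, -0.6585) x2=(-1.7314, -0.8223, -1.9106) x3=(0.0681, -0.2281, 1.1337) x4=(-0.1651, 0.5475, -0.5643)
step 5: x0=(-1.0775, -1.2253, 0.3843) x1=(-0.3857, 1.0639, -0.6704) x2=(-1.7271, -0.8066, -1.8901) x3=(0.0741, -0.2276, 1.1326) x4=(-0.1668, 0.5649, -0.5851)
step 6: x0=(-1.0600, -1.2344, 0.3735) x1=(-0.3899, 1.0816, -0.6823) x2=(-1.7221, -0.7904, -1.8683) x3=(0.0798, -0.2270, 1.1307) x4=(-0.1686, 0.5815, -0.6059)
step 7: x0=(-1.0421, -1.2421, 0.3616) x1=(-0.3943, 1.0991, -0.6940) x2=(-1.7162, -0.7737, -1.8454) x3=(0.0850, -0.2264, 1.1279) x4=(-0.1706, 0.5973, -0.6265)
step 8: x0=(-1.0240, -1.2483, 0.3485) x1=(-0.3991, 1.1161, -0.7056) x2=(-1.7095, -0.7565, -1.8213) x3=(0.0898, -0.2257, 1.1243) x4=(-0.1727, 0.6122, -0.6470)
step 9: x0=(-1.0055, -1.2531, 0.3343) x1=(-0.4042, 1.1329, -0.7170) x2=(-1.7020, -0.7388, -1.7961) x3=(0.0941, -0.2249, 1.1198) x4=(-0.1749, 0.6263, -0.6674)
step 10: x0=(-0.9867, -1.2563, 0.3189) x1=(-0.4095, 1.1492, -0.7283) x2=(-1.6938, -0.7207, -1.7698) x3=(0.0981, -0.2241, 1.1145) x4=(-0.1773, 0.6395, -0.6876)
step 11: x0=(-0.9676, -1.2581, 0.3024) x1=(-0.4152, 1.1652, -0.7394) x2=(-1.6847, -0.7022, -1.7425) x3=(0.1017, -0.2231, 1.1084) x4=(-0.1797, 0.6520, -0.7076)
step 12: x0=(-0.9482, -1.2583, 0.2849) x1=(-0.4211, 1.1807, -0.7504) x2=(-1.6750, -0.6832, -1.7142) x3=(0.1048, -0.2221, 1.1014) x4=(-0.1823, 0.6635, -0.7274)
step 13: x0=(-0.9286, -1.2570, 0.2663) x1=(-0.4274, 1.1960, -0.7611) x2=(-1.6645, -0.6638, -1.6849) x3=(0.1076, -0.2209, 1.0935) x4=(-0.1849, 0.6743, -0.7471)
step 14: x0=(-0.9086, -1.2541, 0.2466) x1=(-0.4339, 1.2108, -0.7716) x2=(-1.6533, -0.6441, -1.6548) x3=(0.1099, -0.2196, 1.0849) x4=(-0.1876, 0.6842, -0.7665)
step 15: x0=(-0.8885, -1.2496, 0.2260) x1=(-0.4406, 1.2252, -0.7818) x2=(-1.6414, -0.6239, -1.6237) x3=(0.1119, -0.2182, 1.0754) x4=(-0.1903, 0.6933, -0.7857)
step 16: x0=(-0.8681, -1.2436, 0.2044) x1=(-0.4476, 1.2393, -0.7918) x2=(-1.6289, -0.6034, -1.5918) x3=(0.1134, -0.2166, 1.0651) x4=(-0.1931, 0.7016, -0.8047)
step 17: x0=(-0.8475, -1.2361, 0.1819) x1=(-0.4548, 1.2529, -0.8016) x2=(-1.6157, -0.5826, -1.5591) x3=(0.1146, -0.2149, 1.0540) x4=(-0.1959, 0.7091, -0.8235)
step 18: x0=(-0.8267, -1.2270, 0.1586) x1=(-0.4623, 1.2662, -0.8111) x2=(-1.6019, -0.5614, -1.5257) x3=(0.1154, -0.2129, 1.0421) x4=(-0.1987, 0.7157, -0.8420)
step 19: x0=(-0.8057, -1.2164, 0.1343) x1=(-0.4700, 1.2791, -0.8203) x2=(-1.5875, -0.5400, -1.4915) x3=(0.1158, -0.2109, 1.0294) x4=(-0.2016, 0.7216, -0.8603)
step 20: x0=(-0.7845, -1.2044, 0.1093) x1=(-0.4778, 1.2916, -0.8293) x2=(-1.5726, -0.5182, -1.4567) x3=(0.1158, -0.2086, 1.0160) x4=(-0.2044, 0.7268, -0.8784)
step 21: x0=(-0.7631, -1.1909, 0.0835) x1=(-0.4859, 1.3037, -0.8380) x2=(-1.5571, -0.4961, -1.4213) x3=(0.1155, -0.2061, 1.0018) x4=(-0.2072, 0.7312, -0.8962)
step 22: x0=(-0.7417, -1.1759, 0.0570) x1=(-0.4942, 1.3155, -0.8463) x2=(-1.5411, -0.4738, -1.3853) x3=(0.1149, -0.2034, 0.9868) x4=(-0.2100, 0.7348, -0.9138)
step 23: x0=(-0.7200, -1.1596, 0.0299) x1=(-0.5026, 1.3269, -0.8544) x2=(-1.5246, -0.4512, -1.3488) x3=(0.1138, -0.2006, 0.9711) x4=(-0.2127, 0.7378, -0.9312)
step 24: x0=(-0.6982, -1.1419, 0.0021) x1=(-0.5112, 1.3379, -0.8622) x2=(-1.5077, -0.4284, -1.3118) x3=(0.1125, -0.1975, 0.9547) x4=(-0.2154, 0.7401, -0.9483)
step 25: x0=(-0.6764, -1.1229, -0.0263) x1=(-0.5199, 1.3486, -0.8697) x2=(-1.4904, -0.4054, -1.2744) x3=(0.1108, -0.1941, 0.9377) x4=(-0.2179, 0.7417, -0.9651)
step 26: x0=(-0.6544, -1.1027, -0.0553) x1=(-0.5288, 1.3589, -0.8768) x2=(-1.4727, -0.3822, -1.2366) x3=(0.1088, -0.1906, 0.9199) x4=(-0.2204, 0.7426, -0.9817)
step 27: x0=(-0.6323, -1.0813, -0.0847) x1=(-0.5377, 1.3688, -0.8837) x2=(-1.4546, -0.3587, -1.1984) x3=(0.1065, -0.1868, 0.9015) x4=(-0.2228, 0.7430, -0.9981)
step 28: x0=(-0.6101, -1.0588, -0.1146) x1=(-0.5468, 1.3784, -0.8902) x2=(-1.4362, -0.3352, -1.1599) x3=(0.1039, -0.1828, 0.8825) x4=(-0.2251, 0.7427, -1.0143)
step 29: x0=(-0.5878, -1.0351, -0.1450) x1=(-0.5561, 1.3877, -0.8964) x2=(-1.4176, -0.3114, -1.1210) x3=(0.1010, -0.1785, 0.8629) x4=(-0.2272, 0.7419, -1.0302)
step 30: x0=(-0.5654, -1.0105, -0.1757) x1=(-0.5654, 1.3967, -0.9024) x2=(-1.3987, -0.2875, -1.0820) x3=(0.0979, -0.1739, 0.8427) x4=(-0.2292, 0.7405, -1.0460)
step 0 velocities: v0=(0.6800, -0.7000, -0.1800) v1=(-0.1000, 0.8500, -0.5300) v2=(0.0200, 0.5800, 0.6400) v3=(0.3400, 0.0200, 0.1100) v4=(-0.0400, 0.9100, -0.9200)
step 0: KE=3.3270, PE=5.5000, E=8.8270
step 30 velocities: v0=(0.9753, 1.0918, -1.3436) v1=(-0.4061, 0.3831, -0.2506) v2=(0.8257, 1.0421, 1.7029) v3=(-0.1427, 0.2032, -0.8906) v4=(-0.0833, -0.0705, -0.6795)
step 30: KE=6.7807, PE=2.0453, E=8.8260

8.8260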